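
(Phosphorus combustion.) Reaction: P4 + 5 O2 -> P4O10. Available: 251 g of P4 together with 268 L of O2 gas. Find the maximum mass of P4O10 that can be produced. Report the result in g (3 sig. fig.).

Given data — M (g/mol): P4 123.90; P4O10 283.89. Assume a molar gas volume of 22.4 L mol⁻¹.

575 g

n(P4) = 251.0 / 123.90 = 2.026 mol
n(O2) = 268.0 / 22.4 = 11.96 mol
n/ν for P4 = 2.026/1 = 2.026
n/ν for O2 = 11.96/5 = 2.392
Smallest n/ν is P4 → limiting reagent.
n(P4O10) = (1/1) × 2.026 = 2.026 mol
mass = 2.026 × 283.89 = 575.2 g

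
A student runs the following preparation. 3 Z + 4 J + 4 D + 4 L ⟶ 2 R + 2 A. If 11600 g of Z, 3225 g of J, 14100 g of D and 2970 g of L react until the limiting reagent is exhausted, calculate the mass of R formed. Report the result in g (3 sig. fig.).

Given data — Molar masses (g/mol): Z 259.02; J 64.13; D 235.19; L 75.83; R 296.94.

5820 g

n(Z) = 11600 / 259.02 = 44.78 mol
n(J) = 3225 / 64.13 = 50.29 mol
n(D) = 14100 / 235.19 = 59.95 mol
n(L) = 2970 / 75.83 = 39.17 mol
n/ν → Z: 14.93, J: 12.57, D: 14.99, L: 9.793; L is limiting.
n(R) = (2/4) × 39.17 = 19.59 mol
mass = 19.59 × 296.94 = 5817 g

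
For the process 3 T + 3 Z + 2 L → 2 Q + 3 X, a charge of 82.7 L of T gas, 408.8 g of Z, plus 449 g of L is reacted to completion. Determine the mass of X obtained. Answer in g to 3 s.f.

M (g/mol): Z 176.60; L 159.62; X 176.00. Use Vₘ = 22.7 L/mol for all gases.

n(T) = 82.70 / 22.7 = 3.643 mol
n(Z) = 408.8 / 176.60 = 2.315 mol
n(L) = 449.0 / 159.62 = 2.813 mol
n/ν → T: 1.214, Z: 0.7717, L: 1.407; Z is limiting.
n(X) = (3/3) × 2.315 = 2.315 mol
mass = 2.315 × 176.00 = 407.4 g

407 g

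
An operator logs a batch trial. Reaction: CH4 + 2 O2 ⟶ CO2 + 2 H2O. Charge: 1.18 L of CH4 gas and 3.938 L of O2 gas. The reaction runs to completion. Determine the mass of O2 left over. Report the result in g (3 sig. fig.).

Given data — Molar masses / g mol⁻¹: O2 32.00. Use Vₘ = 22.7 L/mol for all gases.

n(CH4) = 1.180 / 22.7 = 0.05198 mol
n(O2) = 3.938 / 22.7 = 0.1735 mol
n/ν → CH4: 0.05198, O2: 0.08675; CH4 is limiting.
O2 consumed = (2/1) × 0.05198 = 0.1040 mol
O2 remaining = 0.1735 − 0.1040 = 0.06950 mol
mass = 0.06950 × 32.00 = 2.224 g

2.22 g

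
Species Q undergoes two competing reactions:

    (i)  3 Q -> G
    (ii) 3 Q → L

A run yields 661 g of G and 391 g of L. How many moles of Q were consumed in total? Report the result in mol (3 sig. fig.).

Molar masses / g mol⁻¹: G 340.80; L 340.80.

9.26 mol

n(G) = 661 / 340.80 = 1.940 mol
n(L) = 391 / 340.80 = 1.147 mol
n(Q) via (i) = (3/1)×1.940 = 5.820 mol
n(Q) via (ii) = (3/1)×1.147 = 3.441 mol
total n(Q) = 5.820 + 3.441 = 9.261 mol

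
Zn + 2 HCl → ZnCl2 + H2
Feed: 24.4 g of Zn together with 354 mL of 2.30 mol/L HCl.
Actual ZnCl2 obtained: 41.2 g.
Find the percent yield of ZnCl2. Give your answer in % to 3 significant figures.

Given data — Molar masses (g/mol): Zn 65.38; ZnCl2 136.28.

81.0 %

n(Zn) = 24.40 / 65.38 = 0.3732 mol
n(HCl) = 2.30 × 354.0/1000 = 0.8142 mol
n/ν → Zn: 0.3732, HCl: 0.4071; Zn is limiting.
theoretical n(ZnCl2) = (1/1) × 0.3732 = 0.3732 mol → 50.86 g
% yield = 41.2 / 50.86 × 100 = 81.01 %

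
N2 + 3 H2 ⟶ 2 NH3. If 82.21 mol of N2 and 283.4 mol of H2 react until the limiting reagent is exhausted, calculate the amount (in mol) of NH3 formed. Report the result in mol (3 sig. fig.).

164 mol

n(N2) = 82.21 mol
n(H2) = 283.4 mol
n/ν for N2 = 82.21/1 = 82.21
n/ν for H2 = 283.4/3 = 94.47
Smallest n/ν is N2 → limiting reagent.
n(NH3) = (2/1) × 82.21 = 164.4 mol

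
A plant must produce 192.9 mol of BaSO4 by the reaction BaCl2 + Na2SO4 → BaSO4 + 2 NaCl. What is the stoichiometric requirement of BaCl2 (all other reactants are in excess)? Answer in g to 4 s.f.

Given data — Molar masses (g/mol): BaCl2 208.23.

40170 g

n(BaSO4) = 192.9 mol
n(BaCl2) = (1/1) × 192.9 = 192.9 mol
mass = 192.9 × 208.23 = 40170 g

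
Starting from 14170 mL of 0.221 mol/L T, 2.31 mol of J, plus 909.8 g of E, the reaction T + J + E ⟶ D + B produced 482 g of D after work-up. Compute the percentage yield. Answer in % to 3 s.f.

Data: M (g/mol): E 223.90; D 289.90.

n(T) = 0.221 × 14170/1000 = 3.132 mol
n(J) = 2.310 mol
n(E) = 909.8 / 223.90 = 4.063 mol
n/ν for T = 3.132/1 = 3.132
n/ν for J = 2.310/1 = 2.310
n/ν for E = 4.063/1 = 4.063
Smallest n/ν is J → limiting reagent.
theoretical n(D) = (1/1) × 2.310 = 2.310 mol → 669.7 g
% yield = 482 / 669.7 × 100 = 71.97 %

72.0 %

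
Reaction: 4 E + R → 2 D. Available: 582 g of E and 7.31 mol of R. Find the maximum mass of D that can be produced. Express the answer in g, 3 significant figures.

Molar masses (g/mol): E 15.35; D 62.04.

907 g

n(E) = 582.0 / 15.35 = 37.92 mol
n(R) = 7.310 mol
n/ν → E: 9.480, R: 7.310; R is limiting.
n(D) = (2/1) × 7.310 = 14.62 mol
mass = 14.62 × 62.04 = 907.0 g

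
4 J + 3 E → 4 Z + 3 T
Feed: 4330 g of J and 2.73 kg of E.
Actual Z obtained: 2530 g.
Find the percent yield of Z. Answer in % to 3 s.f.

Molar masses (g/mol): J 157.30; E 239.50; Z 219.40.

75.9 %

n(J) = 4330 / 157.30 = 27.53 mol
n(E) = 2.730×1000 / 239.50 = 11.40 mol
n/ν → J: 6.883, E: 3.800; E is limiting.
theoretical n(Z) = (4/3) × 11.40 = 15.20 mol → 3335 g
% yield = 2530 / 3335 × 100 = 75.86 %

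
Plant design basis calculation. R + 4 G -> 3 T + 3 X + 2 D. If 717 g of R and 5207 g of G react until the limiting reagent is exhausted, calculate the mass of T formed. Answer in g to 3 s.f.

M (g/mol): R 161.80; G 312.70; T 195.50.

n(R) = 717.0 / 161.80 = 4.431 mol
n(G) = 5207 / 312.70 = 16.65 mol
n/ν → R: 4.431, G: 4.163; G is limiting.
n(T) = (3/4) × 16.65 = 12.49 mol
mass = 12.49 × 195.50 = 2442 g

2440 g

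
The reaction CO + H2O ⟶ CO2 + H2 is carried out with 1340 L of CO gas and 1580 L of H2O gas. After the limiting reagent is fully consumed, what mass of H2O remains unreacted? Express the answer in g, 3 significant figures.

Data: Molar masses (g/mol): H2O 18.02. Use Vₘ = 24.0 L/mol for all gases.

180 g

n(CO) = 1340 / 24.0 = 55.83 mol
n(H2O) = 1580 / 24.0 = 65.83 mol
n/ν for CO = 55.83/1 = 55.83
n/ν for H2O = 65.83/1 = 65.83
Smallest n/ν is CO → limiting reagent.
H2O consumed = (1/1) × 55.83 = 55.83 mol
H2O remaining = 65.83 − 55.83 = 10.00 mol
mass = 10.00 × 18.02 = 180.2 g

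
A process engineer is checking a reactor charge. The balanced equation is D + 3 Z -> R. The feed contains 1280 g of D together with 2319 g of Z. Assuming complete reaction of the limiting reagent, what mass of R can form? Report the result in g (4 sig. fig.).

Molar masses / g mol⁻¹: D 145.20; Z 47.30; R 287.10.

n(D) = 1280 / 145.20 = 8.815 mol
n(Z) = 2319 / 47.30 = 49.03 mol
n/ν for D = 8.815/1 = 8.815
n/ν for Z = 49.03/3 = 16.34
Smallest n/ν is D → limiting reagent.
n(R) = (1/1) × 8.815 = 8.815 mol
mass = 8.815 × 287.10 = 2531 g

2531 g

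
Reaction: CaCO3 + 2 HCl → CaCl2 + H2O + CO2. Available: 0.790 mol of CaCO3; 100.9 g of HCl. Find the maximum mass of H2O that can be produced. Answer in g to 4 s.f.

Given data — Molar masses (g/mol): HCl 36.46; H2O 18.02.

n(CaCO3) = 0.7900 mol
n(HCl) = 100.9 / 36.46 = 2.767 mol
n/ν for CaCO3 = 0.7900/1 = 0.7900
n/ν for HCl = 2.767/2 = 1.384
Smallest n/ν is CaCO3 → limiting reagent.
n(H2O) = (1/1) × 0.7900 = 0.7900 mol
mass = 0.7900 × 18.02 = 14.24 g

14.24 g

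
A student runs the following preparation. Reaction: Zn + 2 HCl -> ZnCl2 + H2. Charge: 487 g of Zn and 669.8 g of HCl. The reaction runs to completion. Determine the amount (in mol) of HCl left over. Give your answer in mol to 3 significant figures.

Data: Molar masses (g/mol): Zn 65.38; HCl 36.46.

n(Zn) = 487.0 / 65.38 = 7.449 mol
n(HCl) = 669.8 / 36.46 = 18.37 mol
n/ν → Zn: 7.449, HCl: 9.185; Zn is limiting.
HCl consumed = (2/1) × 7.449 = 14.90 mol
HCl remaining = 18.37 − 14.90 = 3.470 mol

3.47 mol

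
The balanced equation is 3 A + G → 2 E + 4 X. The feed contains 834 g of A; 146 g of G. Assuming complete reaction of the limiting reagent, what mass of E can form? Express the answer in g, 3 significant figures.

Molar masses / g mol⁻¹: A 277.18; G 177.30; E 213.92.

n(A) = 834.0 / 277.18 = 3.009 mol
n(G) = 146.0 / 177.30 = 0.8235 mol
n/ν → A: 1.003, G: 0.8235; G is limiting.
n(E) = (2/1) × 0.8235 = 1.647 mol
mass = 1.647 × 213.92 = 352.3 g

352 g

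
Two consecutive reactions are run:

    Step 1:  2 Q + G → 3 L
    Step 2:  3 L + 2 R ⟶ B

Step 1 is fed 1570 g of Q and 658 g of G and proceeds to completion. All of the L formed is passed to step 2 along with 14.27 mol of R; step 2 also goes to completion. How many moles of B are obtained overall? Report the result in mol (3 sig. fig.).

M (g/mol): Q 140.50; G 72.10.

5.59 mol

Step 1:
n(Q) = 1570 / 140.50 = 11.17 mol
n(G) = 658.0 / 72.10 = 9.126 mol
n/ν for Q = 11.17/2 = 5.585
n/ν for G = 9.126/1 = 9.126
Smallest n/ν is Q → limiting reagent.
n(L) produced = (3/2) × 11.17 = 16.76 mol
Step 2:
n(L) available = 16.76 mol
n(R) = 14.27 mol
n/ν for L = 16.76/3 = 5.587
n/ν for R = 14.27/2 = 7.135
Smallest n/ν is L → limiting reagent.
n(B) = (1/3) × 16.76 = 5.587 mol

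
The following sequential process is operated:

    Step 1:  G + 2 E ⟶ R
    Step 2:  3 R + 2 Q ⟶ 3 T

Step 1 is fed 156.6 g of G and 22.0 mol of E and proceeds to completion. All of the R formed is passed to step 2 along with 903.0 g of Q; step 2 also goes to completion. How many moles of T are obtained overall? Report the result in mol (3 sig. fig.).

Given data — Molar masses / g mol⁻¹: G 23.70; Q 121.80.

6.61 mol

Step 1:
n(G) = 156.6 / 23.70 = 6.608 mol
n(E) = 22.00 mol
n/ν for G = 6.608/1 = 6.608
n/ν for E = 22.00/2 = 11.00
Smallest n/ν is G → limiting reagent.
n(R) produced = (1/1) × 6.608 = 6.608 mol
Step 2:
n(R) available = 6.608 mol
n(Q) = 903.0 / 121.80 = 7.414 mol
n/ν for R = 6.608/3 = 2.203
n/ν for Q = 7.414/2 = 3.707
Smallest n/ν is R → limiting reagent.
n(T) = (3/3) × 6.608 = 6.608 mol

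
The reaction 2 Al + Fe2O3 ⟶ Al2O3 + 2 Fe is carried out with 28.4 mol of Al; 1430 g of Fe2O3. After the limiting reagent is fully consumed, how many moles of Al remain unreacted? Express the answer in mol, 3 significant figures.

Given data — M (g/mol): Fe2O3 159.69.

10.5 mol

n(Al) = 28.40 mol
n(Fe2O3) = 1430 / 159.69 = 8.955 mol
n/ν for Al = 28.40/2 = 14.20
n/ν for Fe2O3 = 8.955/1 = 8.955
Smallest n/ν is Fe2O3 → limiting reagent.
Al consumed = (2/1) × 8.955 = 17.91 mol
Al remaining = 28.40 − 17.91 = 10.49 mol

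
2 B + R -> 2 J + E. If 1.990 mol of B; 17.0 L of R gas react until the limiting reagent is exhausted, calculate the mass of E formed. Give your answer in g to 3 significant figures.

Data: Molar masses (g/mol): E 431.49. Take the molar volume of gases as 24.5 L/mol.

n(B) = 1.990 mol
n(R) = 17.00 / 24.5 = 0.6939 mol
n/ν for B = 1.990/2 = 0.9950
n/ν for R = 0.6939/1 = 0.6939
Smallest n/ν is R → limiting reagent.
n(E) = (1/1) × 0.6939 = 0.6939 mol
mass = 0.6939 × 431.49 = 299.4 g

299 g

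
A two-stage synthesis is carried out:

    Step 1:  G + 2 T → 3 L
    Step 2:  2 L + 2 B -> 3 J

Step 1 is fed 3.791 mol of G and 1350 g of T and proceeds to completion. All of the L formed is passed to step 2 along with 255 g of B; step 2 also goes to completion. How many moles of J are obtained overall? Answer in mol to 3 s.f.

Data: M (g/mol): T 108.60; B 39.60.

Step 1:
n(G) = 3.791 mol
n(T) = 1350 / 108.60 = 12.43 mol
n/ν for G = 3.791/1 = 3.791
n/ν for T = 12.43/2 = 6.215
Smallest n/ν is G → limiting reagent.
n(L) produced = (3/1) × 3.791 = 11.37 mol
Step 2:
n(L) available = 11.37 mol
n(B) = 255.0 / 39.60 = 6.439 mol
n/ν for L = 11.37/2 = 5.685
n/ν for B = 6.439/2 = 3.220
Smallest n/ν is B → limiting reagent.
n(J) = (3/2) × 6.439 = 9.659 mol

9.66 mol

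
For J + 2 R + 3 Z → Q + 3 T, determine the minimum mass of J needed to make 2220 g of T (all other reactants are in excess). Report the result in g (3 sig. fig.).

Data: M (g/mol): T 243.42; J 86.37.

263 g

n(T) = 2220 / 243.42 = 9.120 mol
n(J) = (1/3) × 9.120 = 3.040 mol
mass = 3.040 × 86.37 = 262.6 g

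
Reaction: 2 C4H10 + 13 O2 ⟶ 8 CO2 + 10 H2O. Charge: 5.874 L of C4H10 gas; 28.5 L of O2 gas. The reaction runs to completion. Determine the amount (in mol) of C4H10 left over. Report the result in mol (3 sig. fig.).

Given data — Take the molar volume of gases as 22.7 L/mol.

n(C4H10) = 5.874 / 22.7 = 0.2588 mol
n(O2) = 28.50 / 22.7 = 1.256 mol
n/ν for C4H10 = 0.2588/2 = 0.1294
n/ν for O2 = 1.256/13 = 0.09662
Smallest n/ν is O2 → limiting reagent.
C4H10 consumed = (2/13) × 1.256 = 0.1932 mol
C4H10 remaining = 0.2588 − 0.1932 = 0.06560 mol

0.0656 mol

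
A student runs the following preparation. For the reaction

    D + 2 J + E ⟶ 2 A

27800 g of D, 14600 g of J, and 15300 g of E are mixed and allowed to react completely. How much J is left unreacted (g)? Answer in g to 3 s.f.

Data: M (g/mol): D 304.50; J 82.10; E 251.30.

4600 g

n(D) = 27800 / 304.50 = 91.30 mol
n(J) = 14600 / 82.10 = 177.8 mol
n(E) = 15300 / 251.30 = 60.88 mol
n/ν for D = 91.30/1 = 91.30
n/ν for J = 177.8/2 = 88.90
n/ν for E = 60.88/1 = 60.88
Smallest n/ν is E → limiting reagent.
J consumed = (2/1) × 60.88 = 121.8 mol
J remaining = 177.8 − 121.8 = 56.00 mol
mass = 56.00 × 82.10 = 4598 g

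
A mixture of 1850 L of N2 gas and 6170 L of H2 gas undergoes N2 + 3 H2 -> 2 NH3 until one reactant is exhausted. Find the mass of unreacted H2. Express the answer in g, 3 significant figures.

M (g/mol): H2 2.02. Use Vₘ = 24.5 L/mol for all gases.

51.1 g

n(N2) = 1850 / 24.5 = 75.51 mol
n(H2) = 6170 / 24.5 = 251.8 mol
n/ν for N2 = 75.51/1 = 75.51
n/ν for H2 = 251.8/3 = 83.93
Smallest n/ν is N2 → limiting reagent.
H2 consumed = (3/1) × 75.51 = 226.5 mol
H2 remaining = 251.8 − 226.5 = 25.30 mol
mass = 25.30 × 2.02 = 51.11 g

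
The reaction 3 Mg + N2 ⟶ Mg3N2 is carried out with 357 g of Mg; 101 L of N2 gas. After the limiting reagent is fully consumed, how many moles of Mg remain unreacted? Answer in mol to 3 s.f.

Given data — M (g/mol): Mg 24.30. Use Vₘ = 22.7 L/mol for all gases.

n(Mg) = 357.0 / 24.30 = 14.69 mol
n(N2) = 101.0 / 22.7 = 4.449 mol
n/ν → Mg: 4.897, N2: 4.449; N2 is limiting.
Mg consumed = (3/1) × 4.449 = 13.35 mol
Mg remaining = 14.69 − 13.35 = 1.340 mol

1.34 mol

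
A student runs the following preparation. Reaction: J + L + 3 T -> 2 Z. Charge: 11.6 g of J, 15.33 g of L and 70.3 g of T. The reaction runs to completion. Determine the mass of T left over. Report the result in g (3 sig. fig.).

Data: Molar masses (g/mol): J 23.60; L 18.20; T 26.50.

31.2 g

n(J) = 11.60 / 23.60 = 0.4915 mol
n(L) = 15.33 / 18.20 = 0.8423 mol
n(T) = 70.30 / 26.50 = 2.653 mol
n/ν for J = 0.4915/1 = 0.4915
n/ν for L = 0.8423/1 = 0.8423
n/ν for T = 2.653/3 = 0.8843
Smallest n/ν is J → limiting reagent.
T consumed = (3/1) × 0.4915 = 1.475 mol
T remaining = 2.653 − 1.475 = 1.178 mol
mass = 1.178 × 26.50 = 31.22 g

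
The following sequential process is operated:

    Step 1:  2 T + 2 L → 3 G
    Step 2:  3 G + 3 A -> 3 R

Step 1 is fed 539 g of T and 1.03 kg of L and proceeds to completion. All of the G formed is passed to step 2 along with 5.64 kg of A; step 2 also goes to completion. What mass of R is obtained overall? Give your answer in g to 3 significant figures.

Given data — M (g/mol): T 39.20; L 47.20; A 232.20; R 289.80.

Step 1:
n(T) = 539.0 / 39.20 = 13.75 mol
n(L) = 1.030×1000 / 47.20 = 21.82 mol
n/ν for T = 13.75/2 = 6.875
n/ν for L = 21.82/2 = 10.91
Smallest n/ν is T → limiting reagent.
n(G) produced = (3/2) × 13.75 = 20.63 mol
Step 2:
n(G) available = 20.63 mol
n(A) = 5.640×1000 / 232.20 = 24.29 mol
n/ν for G = 20.63/3 = 6.877
n/ν for A = 24.29/3 = 8.097
Smallest n/ν is G → limiting reagent.
n(R) = (3/3) × 20.63 = 20.63 mol
mass = 20.63 × 289.80 = 5979 g

5980 g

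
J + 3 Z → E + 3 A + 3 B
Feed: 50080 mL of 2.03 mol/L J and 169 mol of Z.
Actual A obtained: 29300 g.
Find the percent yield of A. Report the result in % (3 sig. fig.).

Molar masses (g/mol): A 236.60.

73.3 %

n(J) = 2.03 × 50080/1000 = 101.7 mol
n(Z) = 169.0 mol
n/ν → J: 101.7, Z: 56.33; Z is limiting.
theoretical n(A) = (3/3) × 169.0 = 169.0 mol → 39990 g
% yield = 29300 / 39990 × 100 = 73.27 %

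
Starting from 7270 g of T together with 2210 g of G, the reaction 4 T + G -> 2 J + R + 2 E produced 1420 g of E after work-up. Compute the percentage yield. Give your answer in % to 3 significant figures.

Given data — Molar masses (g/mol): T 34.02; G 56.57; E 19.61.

n(T) = 7270 / 34.02 = 213.7 mol
n(G) = 2210 / 56.57 = 39.07 mol
n/ν for T = 213.7/4 = 53.43
n/ν for G = 39.07/1 = 39.07
Smallest n/ν is G → limiting reagent.
theoretical n(E) = (2/1) × 39.07 = 78.14 mol → 1532 g
% yield = 1420 / 1532 × 100 = 92.69 %

92.7 %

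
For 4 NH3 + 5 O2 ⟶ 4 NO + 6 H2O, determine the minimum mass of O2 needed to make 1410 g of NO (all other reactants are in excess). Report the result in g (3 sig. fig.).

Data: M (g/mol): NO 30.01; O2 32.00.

n(NO) = 1410 / 30.01 = 46.98 mol
n(O2) = (5/4) × 46.98 = 58.73 mol
mass = 58.73 × 32.00 = 1879 g

1880 g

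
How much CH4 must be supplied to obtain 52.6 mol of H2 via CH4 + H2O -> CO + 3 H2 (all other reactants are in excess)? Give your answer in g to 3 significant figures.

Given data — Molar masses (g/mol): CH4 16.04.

281 g

n(H2) = 52.60 mol
n(CH4) = (1/3) × 52.60 = 17.53 mol
mass = 17.53 × 16.04 = 281.2 g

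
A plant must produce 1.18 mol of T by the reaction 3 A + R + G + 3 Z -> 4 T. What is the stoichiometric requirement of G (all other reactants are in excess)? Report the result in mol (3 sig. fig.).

n(T) = 1.180 mol
n(G) = (1/4) × 1.180 = 0.2950 mol

0.295 mol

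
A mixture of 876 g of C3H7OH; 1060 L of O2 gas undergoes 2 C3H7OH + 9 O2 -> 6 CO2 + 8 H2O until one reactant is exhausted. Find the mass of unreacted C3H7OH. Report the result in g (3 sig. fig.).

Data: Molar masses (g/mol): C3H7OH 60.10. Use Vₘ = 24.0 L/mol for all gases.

286 g

n(C3H7OH) = 876.0 / 60.10 = 14.58 mol
n(O2) = 1060 / 24.0 = 44.17 mol
n/ν → C3H7OH: 7.290, O2: 4.908; O2 is limiting.
C3H7OH consumed = (2/9) × 44.17 = 9.816 mol
C3H7OH remaining = 14.58 − 9.816 = 4.764 mol
mass = 4.764 × 60.10 = 286.3 g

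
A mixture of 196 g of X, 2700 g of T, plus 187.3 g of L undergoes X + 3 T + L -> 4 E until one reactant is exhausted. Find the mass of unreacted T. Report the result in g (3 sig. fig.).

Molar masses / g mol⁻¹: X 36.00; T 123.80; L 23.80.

678 g

n(X) = 196.0 / 36.00 = 5.444 mol
n(T) = 2700 / 123.80 = 21.81 mol
n(L) = 187.3 / 23.80 = 7.870 mol
n/ν for X = 5.444/1 = 5.444
n/ν for T = 21.81/3 = 7.270
n/ν for L = 7.870/1 = 7.870
Smallest n/ν is X → limiting reagent.
T consumed = (3/1) × 5.444 = 16.33 mol
T remaining = 21.81 − 16.33 = 5.480 mol
mass = 5.480 × 123.80 = 678.4 g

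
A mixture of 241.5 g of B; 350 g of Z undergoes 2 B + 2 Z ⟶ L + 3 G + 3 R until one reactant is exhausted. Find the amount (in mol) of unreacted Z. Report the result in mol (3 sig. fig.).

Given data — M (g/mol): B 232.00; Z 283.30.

n(B) = 241.5 / 232.00 = 1.041 mol
n(Z) = 350.0 / 283.30 = 1.235 mol
n/ν for B = 1.041/2 = 0.5205
n/ν for Z = 1.235/2 = 0.6175
Smallest n/ν is B → limiting reagent.
Z consumed = (2/2) × 1.041 = 1.041 mol
Z remaining = 1.235 − 1.041 = 0.1940 mol

0.194 mol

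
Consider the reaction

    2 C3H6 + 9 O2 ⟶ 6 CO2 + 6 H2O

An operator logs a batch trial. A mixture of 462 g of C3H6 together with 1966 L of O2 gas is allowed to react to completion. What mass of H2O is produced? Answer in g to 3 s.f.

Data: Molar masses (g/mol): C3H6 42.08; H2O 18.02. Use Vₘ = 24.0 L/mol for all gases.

594 g

n(C3H6) = 462.0 / 42.08 = 10.98 mol
n(O2) = 1966 / 24.0 = 81.92 mol
n/ν → C3H6: 5.490, O2: 9.102; C3H6 is limiting.
n(H2O) = (6/2) × 10.98 = 32.94 mol
mass = 32.94 × 18.02 = 593.6 g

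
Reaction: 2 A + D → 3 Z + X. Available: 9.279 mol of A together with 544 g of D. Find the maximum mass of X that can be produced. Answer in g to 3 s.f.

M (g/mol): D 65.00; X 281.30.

n(A) = 9.279 mol
n(D) = 544.0 / 65.00 = 8.369 mol
n/ν for A = 9.279/2 = 4.640
n/ν for D = 8.369/1 = 8.369
Smallest n/ν is A → limiting reagent.
n(X) = (1/2) × 9.279 = 4.640 mol
mass = 4.640 × 281.30 = 1305 g

1310 g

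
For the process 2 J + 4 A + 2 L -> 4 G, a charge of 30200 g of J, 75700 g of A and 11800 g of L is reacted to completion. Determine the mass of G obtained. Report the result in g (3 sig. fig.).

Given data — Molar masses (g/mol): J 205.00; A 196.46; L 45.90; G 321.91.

94800 g

n(J) = 30200 / 205.00 = 147.3 mol
n(A) = 75700 / 196.46 = 385.3 mol
n(L) = 11800 / 45.90 = 257.1 mol
n/ν for J = 147.3/2 = 73.65
n/ν for A = 385.3/4 = 96.33
n/ν for L = 257.1/2 = 128.6
Smallest n/ν is J → limiting reagent.
n(G) = (4/2) × 147.3 = 294.6 mol
mass = 294.6 × 321.91 = 94830 g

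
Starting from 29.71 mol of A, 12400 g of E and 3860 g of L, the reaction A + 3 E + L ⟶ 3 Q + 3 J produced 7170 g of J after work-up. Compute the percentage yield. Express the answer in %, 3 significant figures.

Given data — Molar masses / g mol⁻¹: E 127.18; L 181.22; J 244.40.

45.9 %

n(A) = 29.71 mol
n(E) = 12400 / 127.18 = 97.50 mol
n(L) = 3860 / 181.22 = 21.30 mol
n/ν for A = 29.71/1 = 29.71
n/ν for E = 97.50/3 = 32.50
n/ν for L = 21.30/1 = 21.30
Smallest n/ν is L → limiting reagent.
theoretical n(J) = (3/1) × 21.30 = 63.90 mol → 15620 g
% yield = 7170 / 15620 × 100 = 45.90 %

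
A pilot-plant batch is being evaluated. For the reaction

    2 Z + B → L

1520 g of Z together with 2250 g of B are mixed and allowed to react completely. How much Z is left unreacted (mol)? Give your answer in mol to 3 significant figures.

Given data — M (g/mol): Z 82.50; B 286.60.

n(Z) = 1520 / 82.50 = 18.42 mol
n(B) = 2250 / 286.60 = 7.851 mol
n/ν → Z: 9.210, B: 7.851; B is limiting.
Z consumed = (2/1) × 7.851 = 15.70 mol
Z remaining = 18.42 − 15.70 = 2.720 mol

2.72 mol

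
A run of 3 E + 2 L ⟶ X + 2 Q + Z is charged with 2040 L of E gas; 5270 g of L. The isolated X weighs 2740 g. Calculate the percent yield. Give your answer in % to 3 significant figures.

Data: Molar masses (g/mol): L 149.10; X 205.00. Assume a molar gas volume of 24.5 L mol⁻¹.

n(E) = 2040 / 24.5 = 83.27 mol
n(L) = 5270 / 149.10 = 35.35 mol
n/ν → E: 27.76, L: 17.68; L is limiting.
theoretical n(X) = (1/2) × 35.35 = 17.68 mol → 3624 g
% yield = 2740 / 3624 × 100 = 75.61 %

75.6 %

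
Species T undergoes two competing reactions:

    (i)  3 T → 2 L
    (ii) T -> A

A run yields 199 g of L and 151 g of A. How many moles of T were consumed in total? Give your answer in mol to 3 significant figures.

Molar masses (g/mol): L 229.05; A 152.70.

n(L) = 199 / 229.05 = 0.8688 mol
n(A) = 151 / 152.70 = 0.9889 mol
n(T) via (i) = (3/2)×0.8688 = 1.303 mol
n(T) via (ii) = (1/1)×0.9889 = 0.9889 mol
total n(T) = 1.303 + 0.9889 = 2.292 mol

2.29 mol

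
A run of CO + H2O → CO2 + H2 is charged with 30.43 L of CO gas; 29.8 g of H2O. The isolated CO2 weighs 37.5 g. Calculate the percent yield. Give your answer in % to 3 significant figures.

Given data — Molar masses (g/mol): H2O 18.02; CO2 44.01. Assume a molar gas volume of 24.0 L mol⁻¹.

67.2 %

n(CO) = 30.43 / 24.0 = 1.268 mol
n(H2O) = 29.80 / 18.02 = 1.654 mol
n/ν → CO: 1.268, H2O: 1.654; CO is limiting.
theoretical n(CO2) = (1/1) × 1.268 = 1.268 mol → 55.80 g
% yield = 37.5 / 55.80 × 100 = 67.20 %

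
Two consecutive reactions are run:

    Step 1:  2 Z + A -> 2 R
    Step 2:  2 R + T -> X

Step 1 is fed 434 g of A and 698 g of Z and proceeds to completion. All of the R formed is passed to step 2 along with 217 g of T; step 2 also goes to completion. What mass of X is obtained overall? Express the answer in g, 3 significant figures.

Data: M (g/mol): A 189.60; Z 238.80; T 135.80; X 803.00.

1170 g

Step 1:
n(A) = 434.0 / 189.60 = 2.289 mol
n(Z) = 698.0 / 238.80 = 2.923 mol
n/ν for A = 2.289/1 = 2.289
n/ν for Z = 2.923/2 = 1.462
Smallest n/ν is Z → limiting reagent.
n(R) produced = (2/2) × 2.923 = 2.923 mol
Step 2:
n(R) available = 2.923 mol
n(T) = 217.0 / 135.80 = 1.598 mol
n/ν for R = 2.923/2 = 1.462
n/ν for T = 1.598/1 = 1.598
Smallest n/ν is R → limiting reagent.
n(X) = (1/2) × 2.923 = 1.462 mol
mass = 1.462 × 803.00 = 1174 g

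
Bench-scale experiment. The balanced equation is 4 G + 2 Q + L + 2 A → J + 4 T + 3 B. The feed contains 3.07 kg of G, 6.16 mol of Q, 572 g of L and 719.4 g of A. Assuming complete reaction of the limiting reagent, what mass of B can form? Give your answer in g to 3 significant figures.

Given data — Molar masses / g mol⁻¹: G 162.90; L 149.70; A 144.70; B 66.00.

492 g

n(G) = 3.070×1000 / 162.90 = 18.85 mol
n(Q) = 6.160 mol
n(L) = 572.0 / 149.70 = 3.821 mol
n(A) = 719.4 / 144.70 = 4.972 mol
n/ν for G = 18.85/4 = 4.713
n/ν for Q = 6.160/2 = 3.080
n/ν for L = 3.821/1 = 3.821
n/ν for A = 4.972/2 = 2.486
Smallest n/ν is A → limiting reagent.
n(B) = (3/2) × 4.972 = 7.458 mol
mass = 7.458 × 66.00 = 492.2 g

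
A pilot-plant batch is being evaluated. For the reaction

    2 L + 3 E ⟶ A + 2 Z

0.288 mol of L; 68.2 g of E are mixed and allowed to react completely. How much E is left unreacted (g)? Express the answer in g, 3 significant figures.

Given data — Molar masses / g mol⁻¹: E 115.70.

18.2 g

n(L) = 0.2880 mol
n(E) = 68.20 / 115.70 = 0.5895 mol
n/ν for L = 0.2880/2 = 0.1440
n/ν for E = 0.5895/3 = 0.1965
Smallest n/ν is L → limiting reagent.
E consumed = (3/2) × 0.2880 = 0.4320 mol
E remaining = 0.5895 − 0.4320 = 0.1575 mol
mass = 0.1575 × 115.70 = 18.22 g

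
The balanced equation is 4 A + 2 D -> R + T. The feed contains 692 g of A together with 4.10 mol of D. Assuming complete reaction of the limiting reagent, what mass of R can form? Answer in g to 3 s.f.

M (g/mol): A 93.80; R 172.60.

318 g

n(A) = 692.0 / 93.80 = 7.377 mol
n(D) = 4.100 mol
n/ν for A = 7.377/4 = 1.844
n/ν for D = 4.100/2 = 2.050
Smallest n/ν is A → limiting reagent.
n(R) = (1/4) × 7.377 = 1.844 mol
mass = 1.844 × 172.60 = 318.3 g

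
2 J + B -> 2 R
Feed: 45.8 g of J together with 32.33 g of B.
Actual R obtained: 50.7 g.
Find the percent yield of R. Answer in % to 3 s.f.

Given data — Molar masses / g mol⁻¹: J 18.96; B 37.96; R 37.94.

78.5 %

n(J) = 45.80 / 18.96 = 2.416 mol
n(B) = 32.33 / 37.96 = 0.8517 mol
n/ν for J = 2.416/2 = 1.208
n/ν for B = 0.8517/1 = 0.8517
Smallest n/ν is B → limiting reagent.
theoretical n(R) = (2/1) × 0.8517 = 1.703 mol → 64.61 g
% yield = 50.7 / 64.61 × 100 = 78.47 %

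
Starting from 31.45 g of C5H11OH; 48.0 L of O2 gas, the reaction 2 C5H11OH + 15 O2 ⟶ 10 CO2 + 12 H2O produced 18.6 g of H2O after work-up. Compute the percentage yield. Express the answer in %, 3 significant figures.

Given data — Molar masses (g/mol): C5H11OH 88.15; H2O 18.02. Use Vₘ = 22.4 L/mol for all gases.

60.2 %

n(C5H11OH) = 31.45 / 88.15 = 0.3568 mol
n(O2) = 48.00 / 22.4 = 2.143 mol
n/ν for C5H11OH = 0.3568/2 = 0.1784
n/ν for O2 = 2.143/15 = 0.1429
Smallest n/ν is O2 → limiting reagent.
theoretical n(H2O) = (12/15) × 2.143 = 1.714 mol → 30.89 g
% yield = 18.6 / 30.89 × 100 = 60.21 %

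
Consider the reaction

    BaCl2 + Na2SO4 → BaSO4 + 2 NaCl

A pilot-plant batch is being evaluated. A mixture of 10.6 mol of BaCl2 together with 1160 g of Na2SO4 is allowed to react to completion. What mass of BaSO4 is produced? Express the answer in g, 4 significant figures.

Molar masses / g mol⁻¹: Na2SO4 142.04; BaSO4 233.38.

1906 g

n(BaCl2) = 10.60 mol
n(Na2SO4) = 1160 / 142.04 = 8.167 mol
n/ν → BaCl2: 10.60, Na2SO4: 8.167; Na2SO4 is limiting.
n(BaSO4) = (1/1) × 8.167 = 8.167 mol
mass = 8.167 × 233.38 = 1906 g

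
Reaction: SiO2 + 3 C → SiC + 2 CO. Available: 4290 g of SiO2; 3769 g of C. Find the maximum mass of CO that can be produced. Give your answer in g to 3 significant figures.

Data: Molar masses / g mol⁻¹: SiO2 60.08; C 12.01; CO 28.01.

4000 g

n(SiO2) = 4290 / 60.08 = 71.40 mol
n(C) = 3769 / 12.01 = 313.8 mol
n/ν for SiO2 = 71.40/1 = 71.40
n/ν for C = 313.8/3 = 104.6
Smallest n/ν is SiO2 → limiting reagent.
n(CO) = (2/1) × 71.40 = 142.8 mol
mass = 142.8 × 28.01 = 4000 g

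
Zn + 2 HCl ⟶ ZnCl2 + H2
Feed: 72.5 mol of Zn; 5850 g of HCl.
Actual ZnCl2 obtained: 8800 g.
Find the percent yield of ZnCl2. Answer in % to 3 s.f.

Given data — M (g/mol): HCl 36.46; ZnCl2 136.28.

89.1 %

n(Zn) = 72.50 mol
n(HCl) = 5850 / 36.46 = 160.4 mol
n/ν → Zn: 72.50, HCl: 80.20; Zn is limiting.
theoretical n(ZnCl2) = (1/1) × 72.50 = 72.50 mol → 9880 g
% yield = 8800 / 9880 × 100 = 89.07 %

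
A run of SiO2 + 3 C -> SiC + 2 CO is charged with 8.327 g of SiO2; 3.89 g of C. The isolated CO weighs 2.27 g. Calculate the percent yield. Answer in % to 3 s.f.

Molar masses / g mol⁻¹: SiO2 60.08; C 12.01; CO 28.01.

n(SiO2) = 8.327 / 60.08 = 0.1386 mol
n(C) = 3.890 / 12.01 = 0.3239 mol
n/ν → SiO2: 0.1386, C: 0.1080; C is limiting.
theoretical n(CO) = (2/3) × 0.3239 = 0.2159 mol → 6.047 g
% yield = 2.27 / 6.047 × 100 = 37.54 %

37.5 %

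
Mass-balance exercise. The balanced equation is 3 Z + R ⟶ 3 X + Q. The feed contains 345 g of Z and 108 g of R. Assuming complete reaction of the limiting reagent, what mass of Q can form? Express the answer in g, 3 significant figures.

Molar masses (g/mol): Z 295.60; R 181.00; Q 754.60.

294 g

n(Z) = 345.0 / 295.60 = 1.167 mol
n(R) = 108.0 / 181.00 = 0.5967 mol
n/ν for Z = 1.167/3 = 0.3890
n/ν for R = 0.5967/1 = 0.5967
Smallest n/ν is Z → limiting reagent.
n(Q) = (1/3) × 1.167 = 0.3890 mol
mass = 0.3890 × 754.60 = 293.5 g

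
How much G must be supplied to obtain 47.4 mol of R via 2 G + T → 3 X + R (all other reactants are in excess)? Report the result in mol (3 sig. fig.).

n(R) = 47.40 mol
n(G) = (2/1) × 47.40 = 94.80 mol

94.8 mol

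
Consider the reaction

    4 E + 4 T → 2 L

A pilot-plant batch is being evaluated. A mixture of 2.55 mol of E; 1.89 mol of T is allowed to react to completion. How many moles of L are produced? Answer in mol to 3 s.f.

0.945 mol

n(E) = 2.550 mol
n(T) = 1.890 mol
n/ν for E = 2.550/4 = 0.6375
n/ν for T = 1.890/4 = 0.4725
Smallest n/ν is T → limiting reagent.
n(L) = (2/4) × 1.890 = 0.9450 mol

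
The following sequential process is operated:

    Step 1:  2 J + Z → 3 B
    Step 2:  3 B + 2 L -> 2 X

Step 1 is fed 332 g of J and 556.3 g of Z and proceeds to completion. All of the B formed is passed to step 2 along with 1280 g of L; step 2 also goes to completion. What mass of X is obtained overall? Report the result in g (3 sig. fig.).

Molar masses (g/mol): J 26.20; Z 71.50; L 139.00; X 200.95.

Step 1:
n(J) = 332.0 / 26.20 = 12.67 mol
n(Z) = 556.3 / 71.50 = 7.780 mol
n/ν → J: 6.335, Z: 7.780; J is limiting.
n(B) produced = (3/2) × 12.67 = 19.01 mol
Step 2:
n(B) available = 19.01 mol
n(L) = 1280 / 139.00 = 9.209 mol
n/ν → B: 6.337, L: 4.605; L is limiting.
n(X) = (2/2) × 9.209 = 9.209 mol
mass = 9.209 × 200.95 = 1851 g

1850 g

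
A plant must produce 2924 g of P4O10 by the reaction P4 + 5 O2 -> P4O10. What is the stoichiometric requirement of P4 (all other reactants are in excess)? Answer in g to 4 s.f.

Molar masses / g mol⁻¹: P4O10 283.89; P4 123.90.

n(P4O10) = 2924 / 283.89 = 10.30 mol
n(P4) = (1/1) × 10.30 = 10.30 mol
mass = 10.30 × 123.90 = 1276 g

1276 g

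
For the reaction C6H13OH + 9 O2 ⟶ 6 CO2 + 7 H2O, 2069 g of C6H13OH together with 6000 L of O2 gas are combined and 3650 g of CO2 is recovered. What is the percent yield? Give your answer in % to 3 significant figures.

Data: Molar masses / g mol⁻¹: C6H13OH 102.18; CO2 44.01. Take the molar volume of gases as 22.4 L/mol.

68.3 %

n(C6H13OH) = 2069 / 102.18 = 20.25 mol
n(O2) = 6000 / 22.4 = 267.9 mol
n/ν for C6H13OH = 20.25/1 = 20.25
n/ν for O2 = 267.9/9 = 29.77
Smallest n/ν is C6H13OH → limiting reagent.
theoretical n(CO2) = (6/1) × 20.25 = 121.5 mol → 5347 g
% yield = 3650 / 5347 × 100 = 68.26 %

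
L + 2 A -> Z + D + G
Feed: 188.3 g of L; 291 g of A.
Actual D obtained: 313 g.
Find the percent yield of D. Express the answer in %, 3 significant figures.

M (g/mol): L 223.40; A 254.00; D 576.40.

94.8 %

n(L) = 188.3 / 223.40 = 0.8429 mol
n(A) = 291.0 / 254.00 = 1.146 mol
n/ν for L = 0.8429/1 = 0.8429
n/ν for A = 1.146/2 = 0.5730
Smallest n/ν is A → limiting reagent.
theoretical n(D) = (1/2) × 1.146 = 0.5730 mol → 330.3 g
% yield = 313 / 330.3 × 100 = 94.76 %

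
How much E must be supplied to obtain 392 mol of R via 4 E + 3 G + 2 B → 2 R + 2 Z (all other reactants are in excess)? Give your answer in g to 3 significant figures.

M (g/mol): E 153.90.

n(R) = 392.0 mol
n(E) = (4/2) × 392.0 = 784.0 mol
mass = 784.0 × 153.90 = 120700 g

121000 g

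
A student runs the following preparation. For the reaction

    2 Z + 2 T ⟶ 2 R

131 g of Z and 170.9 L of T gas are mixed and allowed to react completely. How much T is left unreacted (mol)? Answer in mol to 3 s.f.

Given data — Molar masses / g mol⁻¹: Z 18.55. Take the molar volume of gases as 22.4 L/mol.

0.567 mol

n(Z) = 131.0 / 18.55 = 7.062 mol
n(T) = 170.9 / 22.4 = 7.629 mol
n/ν for Z = 7.062/2 = 3.531
n/ν for T = 7.629/2 = 3.815
Smallest n/ν is Z → limiting reagent.
T consumed = (2/2) × 7.062 = 7.062 mol
T remaining = 7.629 − 7.062 = 0.5670 mol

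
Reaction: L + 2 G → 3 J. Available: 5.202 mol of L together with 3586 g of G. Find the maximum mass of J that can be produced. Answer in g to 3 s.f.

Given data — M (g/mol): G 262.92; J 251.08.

3920 g

n(L) = 5.202 mol
n(G) = 3586 / 262.92 = 13.64 mol
n/ν for L = 5.202/1 = 5.202
n/ν for G = 13.64/2 = 6.820
Smallest n/ν is L → limiting reagent.
n(J) = (3/1) × 5.202 = 15.61 mol
mass = 15.61 × 251.08 = 3919 g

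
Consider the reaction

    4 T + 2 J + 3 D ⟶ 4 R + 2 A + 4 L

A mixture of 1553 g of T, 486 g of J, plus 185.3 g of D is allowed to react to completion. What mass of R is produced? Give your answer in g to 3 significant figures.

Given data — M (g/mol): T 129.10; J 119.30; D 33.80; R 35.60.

n(T) = 1553 / 129.10 = 12.03 mol
n(J) = 486.0 / 119.30 = 4.074 mol
n(D) = 185.3 / 33.80 = 5.482 mol
n/ν → T: 3.008, J: 2.037, D: 1.827; D is limiting.
n(R) = (4/3) × 5.482 = 7.309 mol
mass = 7.309 × 35.60 = 260.2 g

260 g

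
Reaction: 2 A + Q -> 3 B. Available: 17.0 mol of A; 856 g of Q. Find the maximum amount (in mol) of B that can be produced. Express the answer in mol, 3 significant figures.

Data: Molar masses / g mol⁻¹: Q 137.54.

n(A) = 17.00 mol
n(Q) = 856.0 / 137.54 = 6.224 mol
n/ν → A: 8.500, Q: 6.224; Q is limiting.
n(B) = (3/1) × 6.224 = 18.67 mol

18.7 mol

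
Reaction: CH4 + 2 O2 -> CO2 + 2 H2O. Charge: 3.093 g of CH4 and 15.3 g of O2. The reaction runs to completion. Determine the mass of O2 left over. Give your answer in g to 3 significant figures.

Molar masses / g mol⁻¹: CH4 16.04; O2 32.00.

2.96 g

n(CH4) = 3.093 / 16.04 = 0.1928 mol
n(O2) = 15.30 / 32.00 = 0.4781 mol
n/ν for CH4 = 0.1928/1 = 0.1928
n/ν for O2 = 0.4781/2 = 0.2391
Smallest n/ν is CH4 → limiting reagent.
O2 consumed = (2/1) × 0.1928 = 0.3856 mol
O2 remaining = 0.4781 − 0.3856 = 0.09250 mol
mass = 0.09250 × 32.00 = 2.960 g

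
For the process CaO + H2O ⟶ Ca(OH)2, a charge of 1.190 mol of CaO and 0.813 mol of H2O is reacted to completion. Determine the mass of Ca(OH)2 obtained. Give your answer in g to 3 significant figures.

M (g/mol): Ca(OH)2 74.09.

n(CaO) = 1.190 mol
n(H2O) = 0.8130 mol
n/ν for CaO = 1.190/1 = 1.190
n/ν for H2O = 0.8130/1 = 0.8130
Smallest n/ν is H2O → limiting reagent.
n(Ca(OH)2) = (1/1) × 0.8130 = 0.8130 mol
mass = 0.8130 × 74.09 = 60.24 g

60.2 g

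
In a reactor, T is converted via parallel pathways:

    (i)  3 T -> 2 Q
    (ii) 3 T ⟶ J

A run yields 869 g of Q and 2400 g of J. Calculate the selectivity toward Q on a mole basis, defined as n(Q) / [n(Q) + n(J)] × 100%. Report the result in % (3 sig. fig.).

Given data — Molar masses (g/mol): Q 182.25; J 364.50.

n(Q) = 869 / 182.25 = 4.768 mol
n(J) = 2400 / 364.50 = 6.584 mol
selectivity = 4.768/(4.768+6.584) × 100 = 42.00 %

42.0 %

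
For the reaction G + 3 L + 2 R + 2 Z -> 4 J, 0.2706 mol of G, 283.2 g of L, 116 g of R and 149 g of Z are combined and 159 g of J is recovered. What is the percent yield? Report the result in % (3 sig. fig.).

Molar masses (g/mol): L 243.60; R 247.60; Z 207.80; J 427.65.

39.7 %

n(G) = 0.2706 mol
n(L) = 283.2 / 243.60 = 1.163 mol
n(R) = 116.0 / 247.60 = 0.4685 mol
n(Z) = 149.0 / 207.80 = 0.7170 mol
n/ν for G = 0.2706/1 = 0.2706
n/ν for L = 1.163/3 = 0.3877
n/ν for R = 0.4685/2 = 0.2343
n/ν for Z = 0.7170/2 = 0.3585
Smallest n/ν is R → limiting reagent.
theoretical n(J) = (4/2) × 0.4685 = 0.9370 mol → 400.7 g
% yield = 159 / 400.7 × 100 = 39.68 %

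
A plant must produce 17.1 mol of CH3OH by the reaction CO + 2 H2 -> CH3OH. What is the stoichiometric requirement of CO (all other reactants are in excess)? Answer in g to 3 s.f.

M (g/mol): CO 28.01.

479 g

n(CH3OH) = 17.10 mol
n(CO) = (1/1) × 17.10 = 17.10 mol
mass = 17.10 × 28.01 = 479.0 g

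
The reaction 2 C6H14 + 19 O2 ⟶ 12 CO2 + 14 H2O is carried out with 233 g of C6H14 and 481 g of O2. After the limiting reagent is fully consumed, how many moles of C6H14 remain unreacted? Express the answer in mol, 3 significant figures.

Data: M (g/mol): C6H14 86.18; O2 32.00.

1.12 mol

n(C6H14) = 233.0 / 86.18 = 2.704 mol
n(O2) = 481.0 / 32.00 = 15.03 mol
n/ν → C6H14: 1.352, O2: 0.7911; O2 is limiting.
C6H14 consumed = (2/19) × 15.03 = 1.582 mol
C6H14 remaining = 2.704 − 1.582 = 1.122 mol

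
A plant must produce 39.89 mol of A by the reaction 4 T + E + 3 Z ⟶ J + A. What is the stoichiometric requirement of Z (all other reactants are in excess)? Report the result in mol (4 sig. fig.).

119.7 mol

n(A) = 39.89 mol
n(Z) = (3/1) × 39.89 = 119.7 mol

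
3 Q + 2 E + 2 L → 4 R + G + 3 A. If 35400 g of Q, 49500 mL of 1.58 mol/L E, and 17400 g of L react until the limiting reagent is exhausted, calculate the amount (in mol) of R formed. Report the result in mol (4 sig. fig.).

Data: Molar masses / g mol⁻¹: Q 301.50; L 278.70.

n(Q) = 35400 / 301.50 = 117.4 mol
n(E) = 1.58 × 49500/1000 = 78.21 mol
n(L) = 17400 / 278.70 = 62.43 mol
n/ν for Q = 117.4/3 = 39.13
n/ν for E = 78.21/2 = 39.11
n/ν for L = 62.43/2 = 31.22
Smallest n/ν is L → limiting reagent.
n(R) = (4/2) × 62.43 = 124.9 mol

124.9 mol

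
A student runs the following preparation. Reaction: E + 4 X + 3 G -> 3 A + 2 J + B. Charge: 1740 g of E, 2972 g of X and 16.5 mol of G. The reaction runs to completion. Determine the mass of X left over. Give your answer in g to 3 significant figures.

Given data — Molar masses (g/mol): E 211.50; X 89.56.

1000 g

n(E) = 1740 / 211.50 = 8.227 mol
n(X) = 2972 / 89.56 = 33.18 mol
n(G) = 16.50 mol
n/ν for E = 8.227/1 = 8.227
n/ν for X = 33.18/4 = 8.295
n/ν for G = 16.50/3 = 5.500
Smallest n/ν is G → limiting reagent.
X consumed = (4/3) × 16.50 = 22.00 mol
X remaining = 33.18 − 22.00 = 11.18 mol
mass = 11.18 × 89.56 = 1001 g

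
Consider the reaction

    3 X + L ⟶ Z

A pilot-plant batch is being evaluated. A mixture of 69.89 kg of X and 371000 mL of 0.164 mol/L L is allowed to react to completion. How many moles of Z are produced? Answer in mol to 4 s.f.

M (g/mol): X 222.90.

60.84 mol

n(X) = 69.89×1000 / 222.90 = 313.5 mol
n(L) = 0.164 × 371000/1000 = 60.84 mol
n/ν → X: 104.5, L: 60.84; L is limiting.
n(Z) = (1/1) × 60.84 = 60.84 mol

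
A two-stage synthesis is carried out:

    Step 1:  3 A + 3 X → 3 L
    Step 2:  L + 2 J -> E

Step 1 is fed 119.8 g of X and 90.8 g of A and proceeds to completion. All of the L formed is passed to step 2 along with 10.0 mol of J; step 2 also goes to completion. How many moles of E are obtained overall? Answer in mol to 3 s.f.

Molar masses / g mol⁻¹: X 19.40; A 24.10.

Step 1:
n(X) = 119.8 / 19.40 = 6.175 mol
n(A) = 90.80 / 24.10 = 3.768 mol
n/ν → X: 2.058, A: 1.256; A is limiting.
n(L) produced = (3/3) × 3.768 = 3.768 mol
Step 2:
n(L) available = 3.768 mol
n(J) = 10.00 mol
n/ν → L: 3.768, J: 5.000; L is limiting.
n(E) = (1/1) × 3.768 = 3.768 mol

3.77 mol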